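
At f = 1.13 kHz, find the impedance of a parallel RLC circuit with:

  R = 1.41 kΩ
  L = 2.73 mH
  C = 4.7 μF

Step 1 — Angular frequency: ω = 2π·f = 2π·1130 = 7100 rad/s.
Step 2 — Component impedances:
  R: Z = R = 1410 Ω
  L: Z = jωL = j·7100·0.00273 = 0 + j19.38 Ω
  C: Z = 1/(jωC) = -j/(ω·C) = 0 - j29.97 Ω
Step 3 — Parallel combination: 1/Z_total = 1/R + 1/L + 1/C; Z_total = 2.133 + j54.8 Ω = 54.84∠87.8° Ω.

Z = 2.133 + j54.8 Ω = 54.84∠87.8° Ω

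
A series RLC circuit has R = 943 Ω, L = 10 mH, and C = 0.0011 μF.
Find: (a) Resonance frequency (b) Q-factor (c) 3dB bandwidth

Step 1 — Resonance: ω₀ = 1/√(LC) = 1/√(0.01·1.1e-09) = 3.015e+05 rad/s.
Step 2 — f₀ = ω₀/(2π) = 4.799e+04 Hz.
Step 3 — Series Q: Q = ω₀L/R = 3.015e+05·0.01/943 = 3.197.
Step 4 — Bandwidth: Δω = ω₀/Q = 9.43e+04 rad/s; BW = Δω/(2π) = 1.501e+04 Hz.

(a) f₀ = 4.799e+04 Hz  (b) Q = 3.197  (c) BW = 1.501e+04 Hz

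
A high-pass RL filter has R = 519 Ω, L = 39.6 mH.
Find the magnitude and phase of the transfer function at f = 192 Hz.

Step 1 — Angular frequency: ω = 2π·192 = 1206 rad/s.
Step 2 — Transfer function: H(jω) = jωL/(R + jωL).
Step 3 — Numerator jωL = j·47.77; denominator R + jωL = 519 + j47.77.
Step 4 — H = 0.008401 + j0.09127.
Step 5 — Magnitude: |H| = 0.09166 (-20.8 dB); phase: φ = 84.7°.

|H| = 0.09166 (-20.8 dB), φ = 84.7°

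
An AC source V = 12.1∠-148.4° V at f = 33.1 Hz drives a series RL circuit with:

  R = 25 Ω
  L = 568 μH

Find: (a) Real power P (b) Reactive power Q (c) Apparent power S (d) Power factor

Step 1 — Angular frequency: ω = 2π·f = 2π·33.1 = 208 rad/s.
Step 2 — Component impedances:
  R: Z = R = 25 Ω
  L: Z = jωL = j·208·0.000568 = 0 + j0.1181 Ω
Step 3 — Series combination: Z_total = R + L = 25 + j0.1181 Ω = 25∠0.3° Ω.
Step 4 — Source phasor: V = 12.1∠-148.4° V = -10.31 - j6.34 V.
Step 5 — Current: I = V / Z = -0.4134 - j0.2517 A = 0.484∠-148.7° A.
Step 6 — Complex power: S = V·I* = 5.856 + j0.02767 VA.
Step 7 — Real power: P = Re(S) = 5.856 W.
Step 8 — Reactive power: Q = Im(S) = 0.02767 VAR.
Step 9 — Apparent power: |S| = 5.856 VA.
Step 10 — Power factor: PF = P/|S| = 1 (lagging).

(a) P = 5.856 W  (b) Q = 0.02767 VAR  (c) S = 5.856 VA  (d) PF = 1 (lagging)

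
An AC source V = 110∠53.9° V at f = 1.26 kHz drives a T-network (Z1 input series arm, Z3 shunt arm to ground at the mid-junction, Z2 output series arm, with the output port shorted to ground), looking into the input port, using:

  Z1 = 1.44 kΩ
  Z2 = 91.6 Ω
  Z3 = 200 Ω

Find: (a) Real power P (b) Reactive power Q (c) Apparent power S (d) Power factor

Step 1 — Angular frequency: ω = 2π·f = 2π·1260 = 7917 rad/s.
Step 2 — Component impedances:
  Z1: Z = R = 1440 Ω
  Z2: Z = R = 91.6 Ω
  Z3: Z = R = 200 Ω
Step 3 — With the output port shorted to ground, the output series arm Z2 runs from the junction to ground; the shunt arm Z3 also runs from the junction to ground. They appear in parallel: Z3 || Z2 = 62.83 Ω.
Step 4 — Series with input arm Z1: Z_in = Z1 + (Z3 || Z2) = 1503 Ω = 1503∠0.0° Ω.
Step 5 — Source phasor: V = 110∠53.9° V = 64.81 + j88.88 V.
Step 6 — Current: I = V / Z = 0.04313 + j0.05914 A = 0.0732∠53.9° A.
Step 7 — Complex power: S = V·I* = 8.051 VA.
Step 8 — Real power: P = Re(S) = 8.051 W.
Step 9 — Reactive power: Q = Im(S) = 0 VAR.
Step 10 — Apparent power: |S| = 8.051 VA.
Step 11 — Power factor: PF = P/|S| = 1 (unity).

(a) P = 8.051 W  (b) Q = 0 VAR  (c) S = 8.051 VA  (d) PF = 1 (unity)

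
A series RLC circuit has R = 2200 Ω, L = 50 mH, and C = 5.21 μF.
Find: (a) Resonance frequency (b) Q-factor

Step 1 — Resonance condition Im(Z)=0 gives ω₀ = 1/√(LC).
Step 2 — ω₀ = 1/√(0.05·5.21e-06) = 1959 rad/s.
Step 3 — f₀ = ω₀/(2π) = 311.8 Hz.
Step 4 — Series Q: Q = ω₀L/R = 1959·0.05/2200 = 0.04453.

(a) f₀ = 311.8 Hz  (b) Q = 0.04453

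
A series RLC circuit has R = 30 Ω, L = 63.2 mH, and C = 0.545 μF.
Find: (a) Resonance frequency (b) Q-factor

Step 1 — Resonance condition Im(Z)=0 gives ω₀ = 1/√(LC).
Step 2 — ω₀ = 1/√(0.0632·5.45e-07) = 5388 rad/s.
Step 3 — f₀ = ω₀/(2π) = 857.6 Hz.
Step 4 — Series Q: Q = ω₀L/R = 5388·0.0632/30 = 11.35.

(a) f₀ = 857.6 Hz  (b) Q = 11.35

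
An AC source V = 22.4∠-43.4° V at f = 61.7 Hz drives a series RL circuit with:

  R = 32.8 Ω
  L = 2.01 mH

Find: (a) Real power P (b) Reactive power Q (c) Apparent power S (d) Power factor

Step 1 — Angular frequency: ω = 2π·f = 2π·61.7 = 387.7 rad/s.
Step 2 — Component impedances:
  R: Z = R = 32.8 Ω
  L: Z = jωL = j·387.7·0.00201 = 0 + j0.7792 Ω
Step 3 — Series combination: Z_total = R + L = 32.8 + j0.7792 Ω = 32.81∠1.4° Ω.
Step 4 — Source phasor: V = 22.4∠-43.4° V = 16.28 - j15.39 V.
Step 5 — Current: I = V / Z = 0.4848 - j0.4807 A = 0.6827∠-44.8° A.
Step 6 — Complex power: S = V·I* = 15.29 + j0.3632 VA.
Step 7 — Real power: P = Re(S) = 15.29 W.
Step 8 — Reactive power: Q = Im(S) = 0.3632 VAR.
Step 9 — Apparent power: |S| = 15.29 VA.
Step 10 — Power factor: PF = P/|S| = 0.9997 (lagging).

(a) P = 15.29 W  (b) Q = 0.3632 VAR  (c) S = 15.29 VA  (d) PF = 0.9997 (lagging)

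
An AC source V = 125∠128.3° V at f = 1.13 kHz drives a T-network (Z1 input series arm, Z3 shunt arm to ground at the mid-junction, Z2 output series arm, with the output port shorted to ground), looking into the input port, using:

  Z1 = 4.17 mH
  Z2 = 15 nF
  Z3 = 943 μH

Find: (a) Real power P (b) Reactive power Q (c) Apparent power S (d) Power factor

Step 1 — Angular frequency: ω = 2π·f = 2π·1130 = 7100 rad/s.
Step 2 — Component impedances:
  Z1: Z = jωL = j·7100·0.00417 = 0 + j29.61 Ω
  Z2: Z = 1/(jωC) = -j/(ω·C) = 0 - j9390 Ω
  Z3: Z = jωL = j·7100·0.000943 = 0 + j6.695 Ω
Step 3 — With the output port shorted to ground, the output series arm Z2 runs from the junction to ground; the shunt arm Z3 also runs from the junction to ground. They appear in parallel: Z3 || Z2 = 0 + j6.7 Ω.
Step 4 — Series with input arm Z1: Z_in = Z1 + (Z3 || Z2) = 0 + j36.31 Ω = 36.31∠90.0° Ω.
Step 5 — Source phasor: V = 125∠128.3° V = -77.47 + j98.1 V.
Step 6 — Current: I = V / Z = 2.702 + j2.134 A = 3.443∠38.3° A.
Step 7 — Complex power: S = V·I* = 0 + j430.4 VA.
Step 8 — Real power: P = Re(S) = 0 W.
Step 9 — Reactive power: Q = Im(S) = 430.4 VAR.
Step 10 — Apparent power: |S| = 430.4 VA.
Step 11 — Power factor: PF = P/|S| = 0 (lagging).

(a) P = 0 W  (b) Q = 430.4 VAR  (c) S = 430.4 VA  (d) PF = 0 (lagging)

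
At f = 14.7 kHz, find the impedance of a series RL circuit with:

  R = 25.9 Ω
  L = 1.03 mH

Step 1 — Angular frequency: ω = 2π·f = 2π·1.47e+04 = 9.236e+04 rad/s.
Step 2 — Component impedances:
  R: Z = R = 25.9 Ω
  L: Z = jωL = j·9.236e+04·0.00103 = 0 + j95.13 Ω
Step 3 — Series combination: Z_total = R + L = 25.9 + j95.13 Ω = 98.6∠74.8° Ω.

Z = 25.9 + j95.13 Ω = 98.6∠74.8° Ω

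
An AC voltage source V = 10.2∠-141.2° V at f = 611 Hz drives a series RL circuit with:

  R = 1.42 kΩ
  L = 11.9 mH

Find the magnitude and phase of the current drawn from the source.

Step 1 — Angular frequency: ω = 2π·f = 2π·611 = 3839 rad/s.
Step 2 — Component impedances:
  R: Z = R = 1420 Ω
  L: Z = jωL = j·3839·0.0119 = 0 + j45.68 Ω
Step 3 — Series combination: Z_total = R + L = 1420 + j45.68 Ω = 1421∠1.8° Ω.
Step 4 — Source phasor: V = 10.2∠-141.2° V = -7.949 - j6.391 V.
Step 5 — Ohm's law: I = V / Z_total = (-7.949 - j6.391) / (1420 + j45.68) = -0.005737 - j0.004316 A.
Step 6 — Convert to polar: |I| = 0.007179 A, ∠I = -143.0°.

I = 0.007179∠-143.0° A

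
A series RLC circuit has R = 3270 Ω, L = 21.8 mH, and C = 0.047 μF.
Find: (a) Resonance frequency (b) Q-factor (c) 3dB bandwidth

Step 1 — Resonance: ω₀ = 1/√(LC) = 1/√(0.0218·4.7e-08) = 3.124e+04 rad/s.
Step 2 — f₀ = ω₀/(2π) = 4972 Hz.
Step 3 — Series Q: Q = ω₀L/R = 3.124e+04·0.0218/3270 = 0.2083.
Step 4 — Bandwidth: Δω = ω₀/Q = 1.5e+05 rad/s; BW = Δω/(2π) = 2.387e+04 Hz.

(a) f₀ = 4972 Hz  (b) Q = 0.2083  (c) BW = 2.387e+04 Hz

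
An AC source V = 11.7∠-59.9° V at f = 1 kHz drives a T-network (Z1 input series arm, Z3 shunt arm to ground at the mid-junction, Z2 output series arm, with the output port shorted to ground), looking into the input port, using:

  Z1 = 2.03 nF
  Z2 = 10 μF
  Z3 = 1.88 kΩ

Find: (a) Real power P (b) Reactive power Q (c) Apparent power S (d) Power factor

Step 1 — Angular frequency: ω = 2π·f = 2π·1000 = 6283 rad/s.
Step 2 — Component impedances:
  Z1: Z = 1/(jωC) = -j/(ω·C) = 0 - j7.84e+04 Ω
  Z2: Z = 1/(jωC) = -j/(ω·C) = 0 - j15.92 Ω
  Z3: Z = R = 1880 Ω
Step 3 — With the output port shorted to ground, the output series arm Z2 runs from the junction to ground; the shunt arm Z3 also runs from the junction to ground. They appear in parallel: Z3 || Z2 = 0.1347 - j15.91 Ω.
Step 4 — Series with input arm Z1: Z_in = Z1 + (Z3 || Z2) = 0.1347 - j7.842e+04 Ω = 7.842e+04∠-90.0° Ω.
Step 5 — Source phasor: V = 11.7∠-59.9° V = 5.868 - j10.12 V.
Step 6 — Current: I = V / Z = 0.0001291 + j7.483e-05 A = 0.0001492∠30.1° A.
Step 7 — Complex power: S = V·I* = 2.999e-09 - j0.001746 VA.
Step 8 — Real power: P = Re(S) = 2.999e-09 W.
Step 9 — Reactive power: Q = Im(S) = -0.001746 VAR.
Step 10 — Apparent power: |S| = 0.001746 VA.
Step 11 — Power factor: PF = P/|S| = 1.718e-06 (leading).

(a) P = 2.999e-09 W  (b) Q = -0.001746 VAR  (c) S = 0.001746 VA  (d) PF = 1.718e-06 (leading)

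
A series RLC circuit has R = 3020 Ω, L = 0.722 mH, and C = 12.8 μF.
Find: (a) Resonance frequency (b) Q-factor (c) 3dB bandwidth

Step 1 — Resonance: ω₀ = 1/√(LC) = 1/√(0.000722·1.28e-05) = 1.04e+04 rad/s.
Step 2 — f₀ = ω₀/(2π) = 1656 Hz.
Step 3 — Series Q: Q = ω₀L/R = 1.04e+04·0.000722/3020 = 0.002487.
Step 4 — Bandwidth: Δω = ω₀/Q = 4.183e+06 rad/s; BW = Δω/(2π) = 6.657e+05 Hz.

(a) f₀ = 1656 Hz  (b) Q = 0.002487  (c) BW = 6.657e+05 Hz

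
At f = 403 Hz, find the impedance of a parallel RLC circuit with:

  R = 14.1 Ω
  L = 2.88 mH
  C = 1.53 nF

Step 1 — Angular frequency: ω = 2π·f = 2π·403 = 2532 rad/s.
Step 2 — Component impedances:
  R: Z = R = 14.1 Ω
  L: Z = jωL = j·2532·0.00288 = 0 + j7.293 Ω
  C: Z = 1/(jωC) = -j/(ω·C) = 0 - j2.581e+05 Ω
Step 3 — Parallel combination: 1/Z_total = 1/R + 1/L + 1/C; Z_total = 2.976 + j5.754 Ω = 6.478∠62.7° Ω.

Z = 2.976 + j5.754 Ω = 6.478∠62.7° Ω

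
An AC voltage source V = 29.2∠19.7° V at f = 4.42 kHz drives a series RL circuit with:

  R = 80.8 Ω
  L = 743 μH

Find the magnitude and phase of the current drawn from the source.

Step 1 — Angular frequency: ω = 2π·f = 2π·4420 = 2.777e+04 rad/s.
Step 2 — Component impedances:
  R: Z = R = 80.8 Ω
  L: Z = jωL = j·2.777e+04·0.000743 = 0 + j20.63 Ω
Step 3 — Series combination: Z_total = R + L = 80.8 + j20.63 Ω = 83.39∠14.3° Ω.
Step 4 — Source phasor: V = 29.2∠19.7° V = 27.49 + j9.843 V.
Step 5 — Ohm's law: I = V / Z_total = (27.49 + j9.843) / (80.8 + j20.63) = 0.3486 + j0.0328 A.
Step 6 — Convert to polar: |I| = 0.3501 A, ∠I = 5.4°.

I = 0.3501∠5.4° A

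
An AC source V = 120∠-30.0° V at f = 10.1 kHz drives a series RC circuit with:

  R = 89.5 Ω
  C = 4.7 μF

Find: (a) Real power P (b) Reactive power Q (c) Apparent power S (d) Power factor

Step 1 — Angular frequency: ω = 2π·f = 2π·1.01e+04 = 6.346e+04 rad/s.
Step 2 — Component impedances:
  R: Z = R = 89.5 Ω
  C: Z = 1/(jωC) = -j/(ω·C) = 0 - j3.353 Ω
Step 3 — Series combination: Z_total = R + C = 89.5 - j3.353 Ω = 89.56∠-2.1° Ω.
Step 4 — Source phasor: V = 120∠-30.0° V = 103.9 - j60 V.
Step 5 — Current: I = V / Z = 1.185 - j0.626 A = 1.34∠-27.9° A.
Step 6 — Complex power: S = V·I* = 160.7 - j6.019 VA.
Step 7 — Real power: P = Re(S) = 160.7 W.
Step 8 — Reactive power: Q = Im(S) = -6.019 VAR.
Step 9 — Apparent power: |S| = 160.8 VA.
Step 10 — Power factor: PF = P/|S| = 0.9993 (leading).

(a) P = 160.7 W  (b) Q = -6.019 VAR  (c) S = 160.8 VA  (d) PF = 0.9993 (leading)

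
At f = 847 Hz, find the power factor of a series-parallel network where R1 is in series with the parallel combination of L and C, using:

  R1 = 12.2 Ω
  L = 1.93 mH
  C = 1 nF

Step 1 — Angular frequency: ω = 2π·f = 2π·847 = 5322 rad/s.
Step 2 — Component impedances:
  R1: Z = R = 12.2 Ω
  L: Z = jωL = j·5322·0.00193 = 0 + j10.27 Ω
  C: Z = 1/(jωC) = -j/(ω·C) = 0 - j1.879e+05 Ω
Step 3 — Parallel branch: L || C = 1/(1/L + 1/C) = 0 + j10.27 Ω.
Step 4 — Series with R1: Z_total = R1 + (L || C) = 12.2 + j10.27 Ω = 15.95∠40.1° Ω.
Step 5 — Power factor: PF = cos(φ) = Re(Z)/|Z| = 12.2/15.948 = 0.765.
Step 6 — Type: Im(Z) = 10.27 ⇒ lagging (phase φ = 40.1°).

PF = 0.765 (lagging, φ = 40.1°)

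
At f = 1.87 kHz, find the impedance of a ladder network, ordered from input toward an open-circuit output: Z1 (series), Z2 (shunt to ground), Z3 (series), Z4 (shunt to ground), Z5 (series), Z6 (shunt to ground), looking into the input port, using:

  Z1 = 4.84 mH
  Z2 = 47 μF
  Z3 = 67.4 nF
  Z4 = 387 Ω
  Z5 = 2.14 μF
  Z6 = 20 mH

Step 1 — Angular frequency: ω = 2π·f = 2π·1870 = 1.175e+04 rad/s.
Step 2 — Component impedances:
  Z1: Z = jωL = j·1.175e+04·0.00484 = 0 + j56.87 Ω
  Z2: Z = 1/(jωC) = -j/(ω·C) = 0 - j1.811 Ω
  Z3: Z = 1/(jωC) = -j/(ω·C) = 0 - j1263 Ω
  Z4: Z = R = 387 Ω
  Z5: Z = 1/(jωC) = -j/(ω·C) = 0 - j39.77 Ω
  Z6: Z = jωL = j·1.175e+04·0.02 = 0 + j235 Ω
Step 3 — Ladder network (open output): work backward from the far end, alternating series and parallel combinations. Z_in = 0.0002083 + j55.06 Ω = 55.06∠90.0° Ω.

Z = 0.0002083 + j55.06 Ω = 55.06∠90.0° Ω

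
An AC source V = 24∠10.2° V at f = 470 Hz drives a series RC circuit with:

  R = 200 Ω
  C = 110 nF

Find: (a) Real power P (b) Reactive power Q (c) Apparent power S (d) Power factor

Step 1 — Angular frequency: ω = 2π·f = 2π·470 = 2953 rad/s.
Step 2 — Component impedances:
  R: Z = R = 200 Ω
  C: Z = 1/(jωC) = -j/(ω·C) = 0 - j3078 Ω
Step 3 — Series combination: Z_total = R + C = 200 - j3078 Ω = 3085∠-86.3° Ω.
Step 4 — Source phasor: V = 24∠10.2° V = 23.62 + j4.25 V.
Step 5 — Current: I = V / Z = -0.0008784 + j0.00773 A = 0.00778∠96.5° A.
Step 6 — Complex power: S = V·I* = 0.0121 - j0.1863 VA.
Step 7 — Real power: P = Re(S) = 0.0121 W.
Step 8 — Reactive power: Q = Im(S) = -0.1863 VAR.
Step 9 — Apparent power: |S| = 0.1867 VA.
Step 10 — Power factor: PF = P/|S| = 0.06483 (leading).

(a) P = 0.0121 W  (b) Q = -0.1863 VAR  (c) S = 0.1867 VA  (d) PF = 0.06483 (leading)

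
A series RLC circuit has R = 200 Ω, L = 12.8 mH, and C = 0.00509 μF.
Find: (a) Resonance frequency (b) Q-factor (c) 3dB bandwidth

Step 1 — Resonance: ω₀ = 1/√(LC) = 1/√(0.0128·5.09e-09) = 1.239e+05 rad/s.
Step 2 — f₀ = ω₀/(2π) = 1.972e+04 Hz.
Step 3 — Series Q: Q = ω₀L/R = 1.239e+05·0.0128/200 = 7.929.
Step 4 — Bandwidth: Δω = ω₀/Q = 1.562e+04 rad/s; BW = Δω/(2π) = 2487 Hz.

(a) f₀ = 1.972e+04 Hz  (b) Q = 7.929  (c) BW = 2487 Hz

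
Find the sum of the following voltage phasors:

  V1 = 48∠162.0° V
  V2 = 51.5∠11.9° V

Step 1 — Convert each phasor to rectangular form:
  V1 = 48·(cos(162.0°) + j·sin(162.0°)) = -45.65 + j14.83 V
  V2 = 51.5·(cos(11.9°) + j·sin(11.9°)) = 50.39 + j10.62 V
Step 2 — Sum components: V_total = 4.742 + j25.45 V.
Step 3 — Convert to polar: |V_total| = 25.89 V, ∠V_total = 79.4°.

V_total = 25.89∠79.4° V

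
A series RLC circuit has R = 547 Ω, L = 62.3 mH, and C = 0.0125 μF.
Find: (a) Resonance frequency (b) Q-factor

Step 1 — Resonance condition Im(Z)=0 gives ω₀ = 1/√(LC).
Step 2 — ω₀ = 1/√(0.0623·1.25e-08) = 3.583e+04 rad/s.
Step 3 — f₀ = ω₀/(2π) = 5703 Hz.
Step 4 — Series Q: Q = ω₀L/R = 3.583e+04·0.0623/547 = 4.081.

(a) f₀ = 5703 Hz  (b) Q = 4.081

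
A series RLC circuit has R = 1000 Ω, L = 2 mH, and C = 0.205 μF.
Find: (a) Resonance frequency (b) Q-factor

Step 1 — Resonance condition Im(Z)=0 gives ω₀ = 1/√(LC).
Step 2 — ω₀ = 1/√(0.002·2.05e-07) = 4.939e+04 rad/s.
Step 3 — f₀ = ω₀/(2π) = 7860 Hz.
Step 4 — Series Q: Q = ω₀L/R = 4.939e+04·0.002/1000 = 0.09877.

(a) f₀ = 7860 Hz  (b) Q = 0.09877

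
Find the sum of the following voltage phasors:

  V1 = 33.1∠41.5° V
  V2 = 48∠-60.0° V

Step 1 — Convert each phasor to rectangular form:
  V1 = 33.1·(cos(41.5°) + j·sin(41.5°)) = 24.79 + j21.93 V
  V2 = 48·(cos(-60.0°) + j·sin(-60.0°)) = 24 - j41.57 V
Step 2 — Sum components: V_total = 48.79 - j19.64 V.
Step 3 — Convert to polar: |V_total| = 52.59 V, ∠V_total = -21.9°.

V_total = 52.59∠-21.9° V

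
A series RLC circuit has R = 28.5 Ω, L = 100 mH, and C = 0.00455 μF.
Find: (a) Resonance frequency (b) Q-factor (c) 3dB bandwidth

Step 1 — Resonance: ω₀ = 1/√(LC) = 1/√(0.1·4.55e-09) = 4.688e+04 rad/s.
Step 2 — f₀ = ω₀/(2π) = 7461 Hz.
Step 3 — Series Q: Q = ω₀L/R = 4.688e+04·0.1/28.5 = 164.5.
Step 4 — Bandwidth: Δω = ω₀/Q = 285 rad/s; BW = Δω/(2π) = 45.36 Hz.

(a) f₀ = 7461 Hz  (b) Q = 164.5  (c) BW = 45.36 Hz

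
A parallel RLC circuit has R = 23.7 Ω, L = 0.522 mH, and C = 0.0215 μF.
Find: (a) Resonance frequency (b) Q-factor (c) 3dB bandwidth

Step 1 — Resonance: ω₀ = 1/√(LC) = 1/√(0.000522·2.15e-08) = 2.985e+05 rad/s.
Step 2 — f₀ = ω₀/(2π) = 4.751e+04 Hz.
Step 3 — Parallel Q: Q = R/(ω₀L) = 23.7/(2.985e+05·0.000522) = 0.1521.
Step 4 — Bandwidth: Δω = ω₀/Q = 1.963e+06 rad/s; BW = Δω/(2π) = 3.123e+05 Hz.

(a) f₀ = 4.751e+04 Hz  (b) Q = 0.1521  (c) BW = 3.123e+05 Hz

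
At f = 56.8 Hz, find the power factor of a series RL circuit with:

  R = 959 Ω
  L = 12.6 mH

Step 1 — Angular frequency: ω = 2π·f = 2π·56.8 = 356.9 rad/s.
Step 2 — Component impedances:
  R: Z = R = 959 Ω
  L: Z = jωL = j·356.9·0.0126 = 0 + j4.497 Ω
Step 3 — Series combination: Z_total = R + L = 959 + j4.497 Ω = 959∠0.3° Ω.
Step 4 — Power factor: PF = cos(φ) = Re(Z)/|Z| = 959/959 = 1.
Step 5 — Type: Im(Z) = 4.497 ⇒ lagging (phase φ = 0.3°).

PF = 1 (lagging, φ = 0.3°)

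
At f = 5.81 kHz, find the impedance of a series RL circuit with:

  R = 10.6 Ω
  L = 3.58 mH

Step 1 — Angular frequency: ω = 2π·f = 2π·5810 = 3.651e+04 rad/s.
Step 2 — Component impedances:
  R: Z = R = 10.6 Ω
  L: Z = jωL = j·3.651e+04·0.00358 = 0 + j130.7 Ω
Step 3 — Series combination: Z_total = R + L = 10.6 + j130.7 Ω = 131.1∠85.4° Ω.

Z = 10.6 + j130.7 Ω = 131.1∠85.4° Ω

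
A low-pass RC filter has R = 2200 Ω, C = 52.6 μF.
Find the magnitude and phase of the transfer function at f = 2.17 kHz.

Step 1 — Angular frequency: ω = 2π·2170 = 1.363e+04 rad/s.
Step 2 — Transfer function: H(jω) = 1/(1 + jωRC).
Step 3 — Denominator: 1 + jωRC = 1 + j·1.363e+04·2200·5.26e-05 = 1 + j1578.
Step 4 — H = 4.017e-07 - j0.0006338.
Step 5 — Magnitude: |H| = 0.0006338 (-64.0 dB); phase: φ = -90.0°.

|H| = 0.0006338 (-64.0 dB), φ = -90.0°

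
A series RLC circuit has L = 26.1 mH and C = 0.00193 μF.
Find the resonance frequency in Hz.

Step 1 — Resonance condition Im(Z)=0 gives ω₀ = 1/√(LC).
Step 2 — ω₀ = 1/√(0.0261·1.93e-09) = 1.409e+05 rad/s.
Step 3 — f₀ = ω₀/(2π) = 2.242e+04 Hz.

f₀ = 2.242e+04 Hz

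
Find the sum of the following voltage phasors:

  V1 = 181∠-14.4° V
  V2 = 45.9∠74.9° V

Step 1 — Convert each phasor to rectangular form:
  V1 = 181·(cos(-14.4°) + j·sin(-14.4°)) = 175.3 - j45.01 V
  V2 = 45.9·(cos(74.9°) + j·sin(74.9°)) = 11.96 + j44.32 V
Step 2 — Sum components: V_total = 187.3 - j0.6977 V.
Step 3 — Convert to polar: |V_total| = 187.3 V, ∠V_total = -0.2°.

V_total = 187.3∠-0.2° V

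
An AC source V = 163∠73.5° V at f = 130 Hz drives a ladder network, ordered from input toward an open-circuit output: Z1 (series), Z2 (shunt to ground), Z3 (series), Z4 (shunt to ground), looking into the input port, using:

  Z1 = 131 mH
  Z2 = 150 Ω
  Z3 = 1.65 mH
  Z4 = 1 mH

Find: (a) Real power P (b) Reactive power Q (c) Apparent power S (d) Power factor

Step 1 — Angular frequency: ω = 2π·f = 2π·130 = 816.8 rad/s.
Step 2 — Component impedances:
  Z1: Z = jωL = j·816.8·0.131 = 0 + j107 Ω
  Z2: Z = R = 150 Ω
  Z3: Z = jωL = j·816.8·0.00165 = 0 + j1.348 Ω
  Z4: Z = jωL = j·816.8·0.001 = 0 + j0.8168 Ω
Step 3 — Ladder network (open output): work backward from the far end, alternating series and parallel combinations. Z_in = 0.03123 + j109.2 Ω = 109.2∠90.0° Ω.
Step 4 — Source phasor: V = 163∠73.5° V = 46.29 + j156.3 V.
Step 5 — Current: I = V / Z = 1.432 - j0.4237 A = 1.493∠-16.5° A.
Step 6 — Complex power: S = V·I* = 0.06962 + j243.4 VA.
Step 7 — Real power: P = Re(S) = 0.06962 W.
Step 8 — Reactive power: Q = Im(S) = 243.4 VAR.
Step 9 — Apparent power: |S| = 243.4 VA.
Step 10 — Power factor: PF = P/|S| = 0.0002861 (lagging).

(a) P = 0.06962 W  (b) Q = 243.4 VAR  (c) S = 243.4 VA  (d) PF = 0.0002861 (lagging)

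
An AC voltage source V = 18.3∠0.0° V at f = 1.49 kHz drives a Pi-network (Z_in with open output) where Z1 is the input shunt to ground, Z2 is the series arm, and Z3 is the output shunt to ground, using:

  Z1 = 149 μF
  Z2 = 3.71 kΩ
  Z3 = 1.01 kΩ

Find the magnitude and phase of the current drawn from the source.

Step 1 — Angular frequency: ω = 2π·f = 2π·1490 = 9362 rad/s.
Step 2 — Component impedances:
  Z1: Z = 1/(jωC) = -j/(ω·C) = 0 - j0.7169 Ω
  Z2: Z = R = 3710 Ω
  Z3: Z = R = 1010 Ω
Step 3 — With open output, the series arm Z2 and the output shunt Z3 appear in series to ground: Z2 + Z3 = 4720 Ω.
Step 4 — Parallel with input shunt Z1: Z_in = Z1 || (Z2 + Z3) = 0.0001089 - j0.7169 Ω = 0.7169∠-90.0° Ω.
Step 5 — Source phasor: V = 18.3∠0.0° V = 18.3 V.
Step 6 — Ohm's law: I = V / Z_total = (18.3) / (0.0001089 - j0.7169) = 0.003877 + j25.53 A.
Step 7 — Convert to polar: |I| = 25.53 A, ∠I = 90.0°.

I = 25.53∠90.0° A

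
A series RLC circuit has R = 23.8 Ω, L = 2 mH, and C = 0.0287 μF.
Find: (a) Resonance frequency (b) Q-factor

Step 1 — Resonance condition Im(Z)=0 gives ω₀ = 1/√(LC).
Step 2 — ω₀ = 1/√(0.002·2.87e-08) = 1.32e+05 rad/s.
Step 3 — f₀ = ω₀/(2π) = 2.101e+04 Hz.
Step 4 — Series Q: Q = ω₀L/R = 1.32e+05·0.002/23.8 = 11.09.

(a) f₀ = 2.101e+04 Hz  (b) Q = 11.09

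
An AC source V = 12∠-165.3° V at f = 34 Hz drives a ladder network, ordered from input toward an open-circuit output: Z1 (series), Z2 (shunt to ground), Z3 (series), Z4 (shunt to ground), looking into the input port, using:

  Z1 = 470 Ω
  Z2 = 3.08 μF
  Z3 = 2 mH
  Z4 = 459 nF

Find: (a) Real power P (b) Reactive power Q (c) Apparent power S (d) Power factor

Step 1 — Angular frequency: ω = 2π·f = 2π·34 = 213.6 rad/s.
Step 2 — Component impedances:
  Z1: Z = R = 470 Ω
  Z2: Z = 1/(jωC) = -j/(ω·C) = 0 - j1520 Ω
  Z3: Z = jωL = j·213.6·0.002 = 0 + j0.4273 Ω
  Z4: Z = 1/(jωC) = -j/(ω·C) = 0 - j1.02e+04 Ω
Step 3 — Ladder network (open output): work backward from the far end, alternating series and parallel combinations. Z_in = 470 - j1323 Ω = 1404∠-70.4° Ω.
Step 4 — Source phasor: V = 12∠-165.3° V = -11.61 - j3.045 V.
Step 5 — Current: I = V / Z = -0.0007246 - j0.008518 A = 0.008549∠-94.9° A.
Step 6 — Complex power: S = V·I* = 0.03435 - j0.09666 VA.
Step 7 — Real power: P = Re(S) = 0.03435 W.
Step 8 — Reactive power: Q = Im(S) = -0.09666 VAR.
Step 9 — Apparent power: |S| = 0.1026 VA.
Step 10 — Power factor: PF = P/|S| = 0.3348 (leading).

(a) P = 0.03435 W  (b) Q = -0.09666 VAR  (c) S = 0.1026 VA  (d) PF = 0.3348 (leading)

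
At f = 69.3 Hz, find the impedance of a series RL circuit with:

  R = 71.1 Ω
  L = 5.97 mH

Step 1 — Angular frequency: ω = 2π·f = 2π·69.3 = 435.4 rad/s.
Step 2 — Component impedances:
  R: Z = R = 71.1 Ω
  L: Z = jωL = j·435.4·0.00597 = 0 + j2.599 Ω
Step 3 — Series combination: Z_total = R + L = 71.1 + j2.599 Ω = 71.15∠2.1° Ω.

Z = 71.1 + j2.599 Ω = 71.15∠2.1° Ω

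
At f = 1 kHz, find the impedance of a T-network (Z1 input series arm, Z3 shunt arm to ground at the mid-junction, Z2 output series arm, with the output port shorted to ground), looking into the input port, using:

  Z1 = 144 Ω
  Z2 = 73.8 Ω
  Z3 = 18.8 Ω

Step 1 — Angular frequency: ω = 2π·f = 2π·1000 = 6283 rad/s.
Step 2 — Component impedances:
  Z1: Z = R = 144 Ω
  Z2: Z = R = 73.8 Ω
  Z3: Z = R = 18.8 Ω
Step 3 — With the output port shorted to ground, the output series arm Z2 runs from the junction to ground; the shunt arm Z3 also runs from the junction to ground. They appear in parallel: Z3 || Z2 = 14.98 Ω.
Step 4 — Series with input arm Z1: Z_in = Z1 + (Z3 || Z2) = 159 Ω = 159∠0.0° Ω.

Z = 159 Ω = 159∠0.0° Ω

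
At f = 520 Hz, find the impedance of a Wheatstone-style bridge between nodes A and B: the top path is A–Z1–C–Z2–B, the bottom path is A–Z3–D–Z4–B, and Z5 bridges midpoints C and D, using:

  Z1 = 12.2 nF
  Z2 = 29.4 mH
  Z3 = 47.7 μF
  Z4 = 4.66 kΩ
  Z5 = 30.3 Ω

Step 1 — Angular frequency: ω = 2π·f = 2π·520 = 3267 rad/s.
Step 2 — Component impedances:
  Z1: Z = 1/(jωC) = -j/(ω·C) = 0 - j2.509e+04 Ω
  Z2: Z = jωL = j·3267·0.0294 = 0 + j96.06 Ω
  Z3: Z = 1/(jωC) = -j/(ω·C) = 0 - j6.417 Ω
  Z4: Z = R = 4660 Ω
  Z5: Z = R = 30.3 Ω
Step 3 — Bridge requires nodal analysis (the Z5 bridge couples midpoints C and D, so the two paths cannot be reduced to a simple series/parallel combination). Setting node B to ground and injecting 1 A at node A, the 3-node admittance system at A, C, D solves to V_A = Z_AB = 32.03 + j88.33 Ω = 93.96∠70.1° Ω.

Z = 32.03 + j88.33 Ω = 93.96∠70.1° Ω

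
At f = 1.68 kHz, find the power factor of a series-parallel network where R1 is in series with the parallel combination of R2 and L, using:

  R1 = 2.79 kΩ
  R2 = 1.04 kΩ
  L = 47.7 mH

Step 1 — Angular frequency: ω = 2π·f = 2π·1680 = 1.056e+04 rad/s.
Step 2 — Component impedances:
  R1: Z = R = 2790 Ω
  R2: Z = R = 1040 Ω
  L: Z = jωL = j·1.056e+04·0.0477 = 0 + j503.5 Ω
Step 3 — Parallel branch: R2 || L = 1/(1/R2 + 1/L) = 197.5 + j407.9 Ω.
Step 4 — Series with R1: Z_total = R1 + (R2 || L) = 2987 + j407.9 Ω = 3015∠7.8° Ω.
Step 5 — Power factor: PF = cos(φ) = Re(Z)/|Z| = 2987.5/3015.2 = 0.9908.
Step 6 — Type: Im(Z) = 407.9 ⇒ lagging (phase φ = 7.8°).

PF = 0.9908 (lagging, φ = 7.8°)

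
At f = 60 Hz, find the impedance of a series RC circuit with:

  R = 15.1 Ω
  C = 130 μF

Step 1 — Angular frequency: ω = 2π·f = 2π·60 = 377 rad/s.
Step 2 — Component impedances:
  R: Z = R = 15.1 Ω
  C: Z = 1/(jωC) = -j/(ω·C) = 0 - j20.4 Ω
Step 3 — Series combination: Z_total = R + C = 15.1 - j20.4 Ω = 25.38∠-53.5° Ω.

Z = 15.1 - j20.4 Ω = 25.38∠-53.5° Ω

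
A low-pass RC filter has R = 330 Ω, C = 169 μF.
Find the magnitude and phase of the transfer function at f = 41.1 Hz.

Step 1 — Angular frequency: ω = 2π·41.1 = 258.2 rad/s.
Step 2 — Transfer function: H(jω) = 1/(1 + jωRC).
Step 3 — Denominator: 1 + jωRC = 1 + j·258.2·330·0.000169 = 1 + j14.4.
Step 4 — H = 0.004798 - j0.0691.
Step 5 — Magnitude: |H| = 0.06927 (-23.2 dB); phase: φ = -86.0°.

|H| = 0.06927 (-23.2 dB), φ = -86.0°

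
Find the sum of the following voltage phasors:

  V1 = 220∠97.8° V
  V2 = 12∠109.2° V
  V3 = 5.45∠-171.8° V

Step 1 — Convert each phasor to rectangular form:
  V1 = 220·(cos(97.8°) + j·sin(97.8°)) = -29.86 + j218 V
  V2 = 12·(cos(109.2°) + j·sin(109.2°)) = -3.946 + j11.33 V
  V3 = 5.45·(cos(-171.8°) + j·sin(-171.8°)) = -5.394 - j0.7773 V
Step 2 — Sum components: V_total = -39.2 + j228.5 V.
Step 3 — Convert to polar: |V_total| = 231.9 V, ∠V_total = 99.7°.

V_total = 231.9∠99.7° V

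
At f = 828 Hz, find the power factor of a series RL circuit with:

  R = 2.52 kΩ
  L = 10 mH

Step 1 — Angular frequency: ω = 2π·f = 2π·828 = 5202 rad/s.
Step 2 — Component impedances:
  R: Z = R = 2520 Ω
  L: Z = jωL = j·5202·0.01 = 0 + j52.02 Ω
Step 3 — Series combination: Z_total = R + L = 2520 + j52.02 Ω = 2521∠1.2° Ω.
Step 4 — Power factor: PF = cos(φ) = Re(Z)/|Z| = 2520/2520.5 = 0.9998.
Step 5 — Type: Im(Z) = 52.02 ⇒ lagging (phase φ = 1.2°).

PF = 0.9998 (lagging, φ = 1.2°)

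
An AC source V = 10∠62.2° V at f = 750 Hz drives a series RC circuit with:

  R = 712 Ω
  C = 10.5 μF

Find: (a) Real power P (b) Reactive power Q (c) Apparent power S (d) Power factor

Step 1 — Angular frequency: ω = 2π·f = 2π·750 = 4712 rad/s.
Step 2 — Component impedances:
  R: Z = R = 712 Ω
  C: Z = 1/(jωC) = -j/(ω·C) = 0 - j20.21 Ω
Step 3 — Series combination: Z_total = R + C = 712 - j20.21 Ω = 712.3∠-1.6° Ω.
Step 4 — Source phasor: V = 10∠62.2° V = 4.664 + j8.846 V.
Step 5 — Current: I = V / Z = 0.006193 + j0.0126 A = 0.01404∠63.8° A.
Step 6 — Complex power: S = V·I* = 0.1403 - j0.003983 VA.
Step 7 — Real power: P = Re(S) = 0.1403 W.
Step 8 — Reactive power: Q = Im(S) = -0.003983 VAR.
Step 9 — Apparent power: |S| = 0.1404 VA.
Step 10 — Power factor: PF = P/|S| = 0.9996 (leading).

(a) P = 0.1403 W  (b) Q = -0.003983 VAR  (c) S = 0.1404 VA  (d) PF = 0.9996 (leading)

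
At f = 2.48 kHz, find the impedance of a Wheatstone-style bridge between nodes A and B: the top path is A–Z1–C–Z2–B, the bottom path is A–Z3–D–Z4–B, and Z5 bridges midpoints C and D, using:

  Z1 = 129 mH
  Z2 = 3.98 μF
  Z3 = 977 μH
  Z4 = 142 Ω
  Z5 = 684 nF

Step 1 — Angular frequency: ω = 2π·f = 2π·2480 = 1.558e+04 rad/s.
Step 2 — Component impedances:
  Z1: Z = jωL = j·1.558e+04·0.129 = 0 + j2010 Ω
  Z2: Z = 1/(jωC) = -j/(ω·C) = 0 - j16.12 Ω
  Z3: Z = jωL = j·1.558e+04·0.000977 = 0 + j15.22 Ω
  Z4: Z = R = 142 Ω
  Z5: Z = 1/(jωC) = -j/(ω·C) = 0 - j93.82 Ω
Step 3 — Bridge requires nodal analysis (the Z5 bridge couples midpoints C and D, so the two paths cannot be reduced to a simple series/parallel combination). Setting node B to ground and injecting 1 A at node A, the 3-node admittance system at A, C, D solves to V_A = Z_AB = 55.23 - j53.39 Ω = 76.81∠-44.0° Ω.

Z = 55.23 - j53.39 Ω = 76.81∠-44.0° Ω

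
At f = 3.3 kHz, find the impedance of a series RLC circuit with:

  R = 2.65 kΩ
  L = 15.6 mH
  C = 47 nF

Step 1 — Angular frequency: ω = 2π·f = 2π·3300 = 2.073e+04 rad/s.
Step 2 — Component impedances:
  R: Z = R = 2650 Ω
  L: Z = jωL = j·2.073e+04·0.0156 = 0 + j323.5 Ω
  C: Z = 1/(jωC) = -j/(ω·C) = 0 - j1026 Ω
Step 3 — Series combination: Z_total = R + L + C = 2650 - j702.7 Ω = 2742∠-14.9° Ω.

Z = 2650 - j702.7 Ω = 2742∠-14.9° Ω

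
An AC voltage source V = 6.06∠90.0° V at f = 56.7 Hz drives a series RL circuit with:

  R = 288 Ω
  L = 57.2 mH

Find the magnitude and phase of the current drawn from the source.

Step 1 — Angular frequency: ω = 2π·f = 2π·56.7 = 356.3 rad/s.
Step 2 — Component impedances:
  R: Z = R = 288 Ω
  L: Z = jωL = j·356.3·0.0572 = 0 + j20.38 Ω
Step 3 — Series combination: Z_total = R + L = 288 + j20.38 Ω = 288.7∠4.0° Ω.
Step 4 — Source phasor: V = 6.06∠90.0° V = 0 + j6.06 V.
Step 5 — Ohm's law: I = V / Z_total = (0 + j6.06) / (288 + j20.38) = 0.001481 + j0.02094 A.
Step 6 — Convert to polar: |I| = 0.02099 A, ∠I = 86.0°.

I = 0.02099∠86.0° A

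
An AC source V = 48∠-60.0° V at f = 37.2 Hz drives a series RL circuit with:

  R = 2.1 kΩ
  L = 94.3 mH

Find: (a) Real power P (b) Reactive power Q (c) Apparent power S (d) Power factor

Step 1 — Angular frequency: ω = 2π·f = 2π·37.2 = 233.7 rad/s.
Step 2 — Component impedances:
  R: Z = R = 2100 Ω
  L: Z = jωL = j·233.7·0.0943 = 0 + j22.04 Ω
Step 3 — Series combination: Z_total = R + L = 2100 + j22.04 Ω = 2100∠0.6° Ω.
Step 4 — Source phasor: V = 48∠-60.0° V = 24 - j41.57 V.
Step 5 — Current: I = V / Z = 0.01122 - j0.01991 A = 0.02286∠-60.6° A.
Step 6 — Complex power: S = V·I* = 1.097 + j0.01151 VA.
Step 7 — Real power: P = Re(S) = 1.097 W.
Step 8 — Reactive power: Q = Im(S) = 0.01151 VAR.
Step 9 — Apparent power: |S| = 1.097 VA.
Step 10 — Power factor: PF = P/|S| = 0.9999 (lagging).

(a) P = 1.097 W  (b) Q = 0.01151 VAR  (c) S = 1.097 VA  (d) PF = 0.9999 (lagging)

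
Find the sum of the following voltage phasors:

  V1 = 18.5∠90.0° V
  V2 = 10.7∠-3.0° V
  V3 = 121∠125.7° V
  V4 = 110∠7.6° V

Step 1 — Convert each phasor to rectangular form:
  V1 = 18.5·(cos(90.0°) + j·sin(90.0°)) = 0 + j18.5 V
  V2 = 10.7·(cos(-3.0°) + j·sin(-3.0°)) = 10.69 - j0.56 V
  V3 = 121·(cos(125.7°) + j·sin(125.7°)) = -70.61 + j98.26 V
  V4 = 110·(cos(7.6°) + j·sin(7.6°)) = 109 + j14.55 V
Step 2 — Sum components: V_total = 49.11 + j130.8 V.
Step 3 — Convert to polar: |V_total| = 139.7 V, ∠V_total = 69.4°.

V_total = 139.7∠69.4° V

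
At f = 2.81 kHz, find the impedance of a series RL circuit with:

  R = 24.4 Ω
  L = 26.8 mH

Step 1 — Angular frequency: ω = 2π·f = 2π·2810 = 1.766e+04 rad/s.
Step 2 — Component impedances:
  R: Z = R = 24.4 Ω
  L: Z = jωL = j·1.766e+04·0.0268 = 0 + j473.2 Ω
Step 3 — Series combination: Z_total = R + L = 24.4 + j473.2 Ω = 473.8∠87.0° Ω.

Z = 24.4 + j473.2 Ω = 473.8∠87.0° Ω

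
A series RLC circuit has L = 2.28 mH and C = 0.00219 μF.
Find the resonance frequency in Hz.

Step 1 — Resonance condition Im(Z)=0 gives ω₀ = 1/√(LC).
Step 2 — ω₀ = 1/√(0.00228·2.19e-09) = 4.475e+05 rad/s.
Step 3 — f₀ = ω₀/(2π) = 7.122e+04 Hz.

f₀ = 7.122e+04 Hz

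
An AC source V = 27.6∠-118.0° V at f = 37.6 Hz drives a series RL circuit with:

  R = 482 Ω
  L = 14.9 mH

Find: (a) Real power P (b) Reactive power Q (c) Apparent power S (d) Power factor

Step 1 — Angular frequency: ω = 2π·f = 2π·37.6 = 236.2 rad/s.
Step 2 — Component impedances:
  R: Z = R = 482 Ω
  L: Z = jωL = j·236.2·0.0149 = 0 + j3.52 Ω
Step 3 — Series combination: Z_total = R + L = 482 + j3.52 Ω = 482∠0.4° Ω.
Step 4 — Source phasor: V = 27.6∠-118.0° V = -12.96 - j24.37 V.
Step 5 — Current: I = V / Z = -0.02725 - j0.05036 A = 0.05726∠-118.4° A.
Step 6 — Complex power: S = V·I* = 1.58 + j0.01154 VA.
Step 7 — Real power: P = Re(S) = 1.58 W.
Step 8 — Reactive power: Q = Im(S) = 0.01154 VAR.
Step 9 — Apparent power: |S| = 1.58 VA.
Step 10 — Power factor: PF = P/|S| = 1 (lagging).

(a) P = 1.58 W  (b) Q = 0.01154 VAR  (c) S = 1.58 VA  (d) PF = 1 (lagging)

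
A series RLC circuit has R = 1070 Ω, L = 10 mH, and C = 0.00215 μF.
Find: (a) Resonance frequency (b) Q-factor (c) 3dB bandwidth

Step 1 — Resonance condition Im(Z)=0 gives ω₀ = 1/√(LC).
Step 2 — ω₀ = 1/√(0.01·2.15e-09) = 2.157e+05 rad/s.
Step 3 — f₀ = ω₀/(2π) = 3.432e+04 Hz.
Step 4 — Series Q: Q = ω₀L/R = 2.157e+05·0.01/1070 = 2.016.
Step 5 — 3dB bandwidth: Δω = ω₀/Q = 1.07e+05 rad/s; BW = Δω/(2π) = 1.703e+04 Hz.

(a) f₀ = 3.432e+04 Hz  (b) Q = 2.016  (c) BW = 1.703e+04 Hz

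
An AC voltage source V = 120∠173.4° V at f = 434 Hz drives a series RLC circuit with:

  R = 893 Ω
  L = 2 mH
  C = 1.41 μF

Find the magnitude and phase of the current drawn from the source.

Step 1 — Angular frequency: ω = 2π·f = 2π·434 = 2727 rad/s.
Step 2 — Component impedances:
  R: Z = R = 893 Ω
  L: Z = jωL = j·2727·0.002 = 0 + j5.454 Ω
  C: Z = 1/(jωC) = -j/(ω·C) = 0 - j260.1 Ω
Step 3 — Series combination: Z_total = R + L + C = 893 - j254.6 Ω = 928.6∠-15.9° Ω.
Step 4 — Source phasor: V = 120∠173.4° V = -119.2 + j13.79 V.
Step 5 — Ohm's law: I = V / Z_total = (-119.2 + j13.79) / (893 - j254.6) = -0.1275 - j0.02092 A.
Step 6 — Convert to polar: |I| = 0.1292 A, ∠I = -170.7°.

I = 0.1292∠-170.7° A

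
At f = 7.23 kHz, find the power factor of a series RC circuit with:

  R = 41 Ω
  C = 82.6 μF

Step 1 — Angular frequency: ω = 2π·f = 2π·7230 = 4.543e+04 rad/s.
Step 2 — Component impedances:
  R: Z = R = 41 Ω
  C: Z = 1/(jωC) = -j/(ω·C) = 0 - j0.2665 Ω
Step 3 — Series combination: Z_total = R + C = 41 - j0.2665 Ω = 41∠-0.4° Ω.
Step 4 — Power factor: PF = cos(φ) = Re(Z)/|Z| = 41/41 = 1.
Step 5 — Type: Im(Z) = -0.2665 ⇒ leading (phase φ = -0.4°).

PF = 1 (leading, φ = -0.4°)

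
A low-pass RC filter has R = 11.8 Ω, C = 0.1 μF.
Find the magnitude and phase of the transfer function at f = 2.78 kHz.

Step 1 — Angular frequency: ω = 2π·2780 = 1.747e+04 rad/s.
Step 2 — Transfer function: H(jω) = 1/(1 + jωRC).
Step 3 — Denominator: 1 + jωRC = 1 + j·1.747e+04·11.8·1e-07 = 1 + j0.02061.
Step 4 — H = 0.9996 - j0.0206.
Step 5 — Magnitude: |H| = 0.9998 (-0.0 dB); phase: φ = -1.2°.

|H| = 0.9998 (-0.0 dB), φ = -1.2°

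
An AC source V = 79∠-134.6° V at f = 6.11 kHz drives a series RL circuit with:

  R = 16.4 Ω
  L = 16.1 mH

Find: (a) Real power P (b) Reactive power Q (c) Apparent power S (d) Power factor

Step 1 — Angular frequency: ω = 2π·f = 2π·6110 = 3.839e+04 rad/s.
Step 2 — Component impedances:
  R: Z = R = 16.4 Ω
  L: Z = jωL = j·3.839e+04·0.0161 = 0 + j618.1 Ω
Step 3 — Series combination: Z_total = R + L = 16.4 + j618.1 Ω = 618.3∠88.5° Ω.
Step 4 — Source phasor: V = 79∠-134.6° V = -55.47 - j56.25 V.
Step 5 — Current: I = V / Z = -0.09332 + j0.08727 A = 0.1278∠136.9° A.
Step 6 — Complex power: S = V·I* = 0.2677 + j10.09 VA.
Step 7 — Real power: P = Re(S) = 0.2677 W.
Step 8 — Reactive power: Q = Im(S) = 10.09 VAR.
Step 9 — Apparent power: |S| = 10.09 VA.
Step 10 — Power factor: PF = P/|S| = 0.02652 (lagging).

(a) P = 0.2677 W  (b) Q = 10.09 VAR  (c) S = 10.09 VA  (d) PF = 0.02652 (lagging)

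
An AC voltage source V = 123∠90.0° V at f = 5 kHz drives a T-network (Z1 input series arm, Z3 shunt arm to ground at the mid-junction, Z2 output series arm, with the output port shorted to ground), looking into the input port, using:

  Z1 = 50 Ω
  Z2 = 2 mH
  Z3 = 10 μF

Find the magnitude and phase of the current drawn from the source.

Step 1 — Angular frequency: ω = 2π·f = 2π·5000 = 3.142e+04 rad/s.
Step 2 — Component impedances:
  Z1: Z = R = 50 Ω
  Z2: Z = jωL = j·3.142e+04·0.002 = 0 + j62.83 Ω
  Z3: Z = 1/(jωC) = -j/(ω·C) = 0 - j3.183 Ω
Step 3 — With the output port shorted to ground, the output series arm Z2 runs from the junction to ground; the shunt arm Z3 also runs from the junction to ground. They appear in parallel: Z3 || Z2 = 0 - j3.353 Ω.
Step 4 — Series with input arm Z1: Z_in = Z1 + (Z3 || Z2) = 50 - j3.353 Ω = 50.11∠-3.8° Ω.
Step 5 — Source phasor: V = 123∠90.0° V = 0 + j123 V.
Step 6 — Ohm's law: I = V / Z_total = (0 + j123) / (50 - j3.353) = -0.1642 + j2.449 A.
Step 7 — Convert to polar: |I| = 2.454 A, ∠I = 93.8°.

I = 2.454∠93.8° A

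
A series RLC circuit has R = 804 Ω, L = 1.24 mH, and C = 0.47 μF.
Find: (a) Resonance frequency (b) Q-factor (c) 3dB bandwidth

Step 1 — Resonance: ω₀ = 1/√(LC) = 1/√(0.00124·4.7e-07) = 4.142e+04 rad/s.
Step 2 — f₀ = ω₀/(2π) = 6593 Hz.
Step 3 — Series Q: Q = ω₀L/R = 4.142e+04·0.00124/804 = 0.06389.
Step 4 — Bandwidth: Δω = ω₀/Q = 6.484e+05 rad/s; BW = Δω/(2π) = 1.032e+05 Hz.

(a) f₀ = 6593 Hz  (b) Q = 0.06389  (c) BW = 1.032e+05 Hz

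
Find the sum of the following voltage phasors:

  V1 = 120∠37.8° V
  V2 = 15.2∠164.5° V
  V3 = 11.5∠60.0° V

Step 1 — Convert each phasor to rectangular form:
  V1 = 120·(cos(37.8°) + j·sin(37.8°)) = 94.82 + j73.55 V
  V2 = 15.2·(cos(164.5°) + j·sin(164.5°)) = -14.65 + j4.062 V
  V3 = 11.5·(cos(60.0°) + j·sin(60.0°)) = 5.75 + j9.959 V
Step 2 — Sum components: V_total = 85.92 + j87.57 V.
Step 3 — Convert to polar: |V_total| = 122.7 V, ∠V_total = 45.5°.

V_total = 122.7∠45.5° V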